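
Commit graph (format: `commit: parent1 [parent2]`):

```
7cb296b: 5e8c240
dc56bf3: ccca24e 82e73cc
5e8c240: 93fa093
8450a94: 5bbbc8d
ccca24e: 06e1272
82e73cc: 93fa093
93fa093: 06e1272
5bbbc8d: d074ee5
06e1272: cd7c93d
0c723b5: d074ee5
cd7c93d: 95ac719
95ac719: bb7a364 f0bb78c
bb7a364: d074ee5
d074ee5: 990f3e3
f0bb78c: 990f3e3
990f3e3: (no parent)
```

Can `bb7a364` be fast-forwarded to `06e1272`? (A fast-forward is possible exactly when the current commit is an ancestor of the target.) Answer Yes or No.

A fast-forward from bb7a364 to 06e1272 is possible iff bb7a364 is an ancestor of 06e1272.
Ancestors of 06e1272: {06e1272, 95ac719, 990f3e3, bb7a364, cd7c93d, d074ee5, f0bb78c}.
bb7a364 is among them, so fast-forward is possible.

Yes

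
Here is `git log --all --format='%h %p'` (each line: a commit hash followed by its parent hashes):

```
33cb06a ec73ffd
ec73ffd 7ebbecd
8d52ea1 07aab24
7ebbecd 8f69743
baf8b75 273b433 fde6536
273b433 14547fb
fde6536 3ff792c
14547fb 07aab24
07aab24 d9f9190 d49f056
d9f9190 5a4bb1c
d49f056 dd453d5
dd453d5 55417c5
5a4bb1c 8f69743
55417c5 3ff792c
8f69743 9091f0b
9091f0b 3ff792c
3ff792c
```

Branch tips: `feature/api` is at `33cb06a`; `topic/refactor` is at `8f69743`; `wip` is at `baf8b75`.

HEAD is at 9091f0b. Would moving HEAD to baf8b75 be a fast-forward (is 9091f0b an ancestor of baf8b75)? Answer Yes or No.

Yes

A fast-forward from 9091f0b to baf8b75 is possible iff 9091f0b is an ancestor of baf8b75.
Ancestors of baf8b75: {07aab24, 14547fb, 273b433, 3ff792c, 55417c5, 5a4bb1c, 8f69743, 9091f0b, baf8b75, d49f056, d9f9190, dd453d5, fde6536}.
9091f0b is among them, so fast-forward is possible.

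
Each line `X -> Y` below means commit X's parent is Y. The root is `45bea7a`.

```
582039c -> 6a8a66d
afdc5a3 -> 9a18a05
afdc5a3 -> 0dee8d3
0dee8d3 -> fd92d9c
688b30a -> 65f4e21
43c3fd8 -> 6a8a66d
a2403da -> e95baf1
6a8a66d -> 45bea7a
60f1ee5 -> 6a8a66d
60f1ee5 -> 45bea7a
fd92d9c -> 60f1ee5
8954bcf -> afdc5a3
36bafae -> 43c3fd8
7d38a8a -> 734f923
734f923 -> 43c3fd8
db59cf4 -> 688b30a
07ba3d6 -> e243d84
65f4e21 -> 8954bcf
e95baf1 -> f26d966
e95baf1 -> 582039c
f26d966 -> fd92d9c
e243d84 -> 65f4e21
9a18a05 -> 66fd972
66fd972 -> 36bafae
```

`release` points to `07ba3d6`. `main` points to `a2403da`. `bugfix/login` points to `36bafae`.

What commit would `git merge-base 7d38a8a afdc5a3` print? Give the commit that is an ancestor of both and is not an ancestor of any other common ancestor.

43c3fd8

Ancestors of 7d38a8a: {43c3fd8, 45bea7a, 6a8a66d, 734f923, 7d38a8a}.
Ancestors of afdc5a3: {0dee8d3, 36bafae, 43c3fd8, 45bea7a, 60f1ee5, 66fd972, 6a8a66d, 9a18a05, afdc5a3, fd92d9c}.
Common ancestors: {43c3fd8, 45bea7a, 6a8a66d}.
Among these, 43c3fd8 is not an ancestor of any other common ancestor — it is the merge base.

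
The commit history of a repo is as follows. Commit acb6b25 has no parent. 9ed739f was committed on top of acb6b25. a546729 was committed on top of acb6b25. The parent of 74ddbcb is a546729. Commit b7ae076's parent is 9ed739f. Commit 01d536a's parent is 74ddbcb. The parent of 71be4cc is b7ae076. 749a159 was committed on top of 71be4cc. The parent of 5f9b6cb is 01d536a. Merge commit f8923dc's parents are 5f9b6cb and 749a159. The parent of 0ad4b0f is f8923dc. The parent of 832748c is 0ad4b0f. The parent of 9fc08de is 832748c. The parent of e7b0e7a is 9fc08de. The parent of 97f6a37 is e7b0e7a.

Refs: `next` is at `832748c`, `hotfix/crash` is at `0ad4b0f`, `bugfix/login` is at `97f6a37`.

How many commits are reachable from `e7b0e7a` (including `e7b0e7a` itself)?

14

Walking parent pointers from e7b0e7a: reachable set = {01d536a, 0ad4b0f, 5f9b6cb, 71be4cc, 749a159, 74ddbcb, 832748c, 9ed739f, 9fc08de, a546729, acb6b25, b7ae076, e7b0e7a, f8923dc}.
That is 14 commits.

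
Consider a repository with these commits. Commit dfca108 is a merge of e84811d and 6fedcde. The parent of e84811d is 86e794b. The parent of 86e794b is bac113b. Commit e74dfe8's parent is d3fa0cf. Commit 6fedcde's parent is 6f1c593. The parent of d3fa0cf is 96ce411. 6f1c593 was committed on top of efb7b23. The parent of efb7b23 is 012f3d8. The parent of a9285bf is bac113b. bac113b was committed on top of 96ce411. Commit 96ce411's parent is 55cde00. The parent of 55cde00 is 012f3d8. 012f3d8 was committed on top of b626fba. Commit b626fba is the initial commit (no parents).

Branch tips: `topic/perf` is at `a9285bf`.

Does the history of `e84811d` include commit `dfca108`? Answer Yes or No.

No

Ancestors of e84811d: {012f3d8, 55cde00, 86e794b, 96ce411, b626fba, bac113b, e84811d}.
dfca108 is not in that set, so it is not an ancestor of e84811d.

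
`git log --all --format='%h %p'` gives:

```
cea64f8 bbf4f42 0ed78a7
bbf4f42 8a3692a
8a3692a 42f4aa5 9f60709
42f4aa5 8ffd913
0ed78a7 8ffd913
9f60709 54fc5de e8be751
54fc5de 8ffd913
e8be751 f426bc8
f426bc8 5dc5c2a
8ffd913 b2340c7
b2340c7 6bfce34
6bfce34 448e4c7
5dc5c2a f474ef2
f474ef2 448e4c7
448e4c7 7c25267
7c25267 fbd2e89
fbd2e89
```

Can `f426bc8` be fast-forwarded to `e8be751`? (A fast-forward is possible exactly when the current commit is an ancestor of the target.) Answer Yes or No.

A fast-forward from f426bc8 to e8be751 is possible iff f426bc8 is an ancestor of e8be751.
Ancestors of e8be751: {448e4c7, 5dc5c2a, 7c25267, e8be751, f426bc8, f474ef2, fbd2e89}.
f426bc8 is among them, so fast-forward is possible.

Yes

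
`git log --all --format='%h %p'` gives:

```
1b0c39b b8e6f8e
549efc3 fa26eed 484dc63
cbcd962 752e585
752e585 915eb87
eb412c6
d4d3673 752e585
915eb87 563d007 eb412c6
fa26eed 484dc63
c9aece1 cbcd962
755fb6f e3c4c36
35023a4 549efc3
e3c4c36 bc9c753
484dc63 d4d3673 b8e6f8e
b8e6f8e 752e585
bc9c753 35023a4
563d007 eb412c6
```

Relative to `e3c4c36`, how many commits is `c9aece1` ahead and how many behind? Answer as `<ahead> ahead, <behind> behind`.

Reachable from c9aece1: {563d007, 752e585, 915eb87, c9aece1, cbcd962, eb412c6}.
Reachable from e3c4c36: {35023a4, 484dc63, 549efc3, 563d007, 752e585, 915eb87, b8e6f8e, bc9c753, d4d3673, e3c4c36, eb412c6, fa26eed}.
Only in c9aece1's history (ahead): {c9aece1, cbcd962} — 2.
Only in e3c4c36's history (behind): {35023a4, 484dc63, 549efc3, b8e6f8e, bc9c753, d4d3673, e3c4c36, fa26eed} — 8.

2 ahead, 8 behind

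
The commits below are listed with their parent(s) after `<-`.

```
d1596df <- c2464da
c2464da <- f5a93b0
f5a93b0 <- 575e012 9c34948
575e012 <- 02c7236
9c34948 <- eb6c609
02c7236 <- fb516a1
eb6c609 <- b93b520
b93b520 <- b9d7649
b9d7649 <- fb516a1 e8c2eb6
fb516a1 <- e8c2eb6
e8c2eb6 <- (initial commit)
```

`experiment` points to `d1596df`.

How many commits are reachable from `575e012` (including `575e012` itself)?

Walking parent pointers from 575e012: reachable set = {02c7236, 575e012, e8c2eb6, fb516a1}.
That is 4 commits.

4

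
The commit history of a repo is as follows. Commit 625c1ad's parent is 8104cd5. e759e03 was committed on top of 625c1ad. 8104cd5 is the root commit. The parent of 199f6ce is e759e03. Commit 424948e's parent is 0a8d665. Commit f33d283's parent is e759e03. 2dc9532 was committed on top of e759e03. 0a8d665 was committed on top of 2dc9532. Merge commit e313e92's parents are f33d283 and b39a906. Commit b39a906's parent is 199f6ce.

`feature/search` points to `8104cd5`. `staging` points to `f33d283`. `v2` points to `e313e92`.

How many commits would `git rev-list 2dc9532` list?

4

Walking parent pointers from 2dc9532: reachable set = {2dc9532, 625c1ad, 8104cd5, e759e03}.
That is 4 commits.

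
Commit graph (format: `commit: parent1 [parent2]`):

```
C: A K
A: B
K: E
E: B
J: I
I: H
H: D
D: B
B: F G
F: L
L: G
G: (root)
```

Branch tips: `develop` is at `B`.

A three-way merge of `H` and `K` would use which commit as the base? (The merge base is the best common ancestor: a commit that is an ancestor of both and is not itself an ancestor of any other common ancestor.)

B

Ancestors of H: {B, D, F, G, H, L}.
Ancestors of K: {B, E, F, G, K, L}.
Common ancestors: {B, F, G, L}.
Among these, B is not an ancestor of any other common ancestor — it is the merge base.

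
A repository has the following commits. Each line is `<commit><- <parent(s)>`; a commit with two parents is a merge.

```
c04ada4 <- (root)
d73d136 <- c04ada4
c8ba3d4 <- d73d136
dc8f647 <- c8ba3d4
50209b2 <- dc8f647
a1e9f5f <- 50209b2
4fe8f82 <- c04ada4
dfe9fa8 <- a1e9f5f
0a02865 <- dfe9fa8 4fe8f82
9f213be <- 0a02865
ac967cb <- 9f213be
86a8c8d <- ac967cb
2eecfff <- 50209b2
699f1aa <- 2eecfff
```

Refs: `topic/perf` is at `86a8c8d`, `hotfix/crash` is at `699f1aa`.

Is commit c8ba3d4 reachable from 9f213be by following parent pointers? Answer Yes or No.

Yes

Ancestors of 9f213be (commits reachable by following parents): {0a02865, 4fe8f82, 50209b2, 9f213be, a1e9f5f, c04ada4, c8ba3d4, d73d136, dc8f647, dfe9fa8}.
c8ba3d4 is in that set, so it is an ancestor of 9f213be.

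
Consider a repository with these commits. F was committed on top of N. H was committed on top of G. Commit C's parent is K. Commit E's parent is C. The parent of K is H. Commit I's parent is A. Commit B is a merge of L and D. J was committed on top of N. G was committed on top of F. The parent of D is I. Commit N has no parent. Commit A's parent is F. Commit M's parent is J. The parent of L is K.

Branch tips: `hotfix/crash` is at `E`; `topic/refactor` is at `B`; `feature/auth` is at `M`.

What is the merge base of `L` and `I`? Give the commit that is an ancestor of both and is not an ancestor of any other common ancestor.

F

Ancestors of L: {F, G, H, K, L, N}.
Ancestors of I: {A, F, I, N}.
Common ancestors: {F, N}.
Among these, F is not an ancestor of any other common ancestor — it is the merge base.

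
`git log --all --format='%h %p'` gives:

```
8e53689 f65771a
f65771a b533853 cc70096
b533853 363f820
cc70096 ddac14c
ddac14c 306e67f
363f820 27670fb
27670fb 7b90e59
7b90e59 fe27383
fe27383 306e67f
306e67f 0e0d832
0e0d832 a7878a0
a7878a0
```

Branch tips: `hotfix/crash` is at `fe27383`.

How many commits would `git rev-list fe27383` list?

Walking parent pointers from fe27383: reachable set = {0e0d832, 306e67f, a7878a0, fe27383}.
That is 4 commits.

4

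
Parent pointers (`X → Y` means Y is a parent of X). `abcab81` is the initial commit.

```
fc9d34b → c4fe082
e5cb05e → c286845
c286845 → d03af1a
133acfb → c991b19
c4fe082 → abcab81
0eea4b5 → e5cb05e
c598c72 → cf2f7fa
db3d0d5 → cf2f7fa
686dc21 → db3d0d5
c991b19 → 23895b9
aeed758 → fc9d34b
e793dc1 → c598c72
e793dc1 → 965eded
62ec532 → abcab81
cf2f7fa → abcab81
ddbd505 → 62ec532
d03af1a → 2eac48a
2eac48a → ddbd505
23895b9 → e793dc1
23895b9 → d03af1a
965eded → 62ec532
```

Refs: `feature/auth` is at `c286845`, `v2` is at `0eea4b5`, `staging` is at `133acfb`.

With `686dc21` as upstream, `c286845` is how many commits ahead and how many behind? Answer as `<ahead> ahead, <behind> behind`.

Reachable from c286845: {2eac48a, 62ec532, abcab81, c286845, d03af1a, ddbd505}.
Reachable from 686dc21: {686dc21, abcab81, cf2f7fa, db3d0d5}.
Only in c286845's history (ahead): {2eac48a, 62ec532, c286845, d03af1a, ddbd505} — 5.
Only in 686dc21's history (behind): {686dc21, cf2f7fa, db3d0d5} — 3.

5 ahead, 3 behind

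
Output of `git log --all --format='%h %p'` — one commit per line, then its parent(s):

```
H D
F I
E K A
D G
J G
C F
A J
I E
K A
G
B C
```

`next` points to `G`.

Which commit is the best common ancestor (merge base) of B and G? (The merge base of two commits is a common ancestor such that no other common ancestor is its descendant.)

Ancestors of B: {A, B, C, E, F, G, I, J, K}.
Ancestors of G: {G}.
Common ancestors: {G}.
The only common ancestor is G, so it is the merge base.

G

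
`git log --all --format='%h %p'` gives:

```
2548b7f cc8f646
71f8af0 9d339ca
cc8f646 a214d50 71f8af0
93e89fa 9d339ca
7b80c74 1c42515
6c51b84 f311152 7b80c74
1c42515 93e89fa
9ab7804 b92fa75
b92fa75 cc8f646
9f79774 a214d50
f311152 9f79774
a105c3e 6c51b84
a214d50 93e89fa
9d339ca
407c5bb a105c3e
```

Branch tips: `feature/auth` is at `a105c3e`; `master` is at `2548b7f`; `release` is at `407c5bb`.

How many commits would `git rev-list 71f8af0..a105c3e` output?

8

Reachable from a105c3e: {1c42515, 6c51b84, 7b80c74, 93e89fa, 9d339ca, 9f79774, a105c3e, a214d50, f311152}.
Reachable from 71f8af0: {71f8af0, 9d339ca}.
In a105c3e's history but not 71f8af0's: {1c42515, 6c51b84, 7b80c74, 93e89fa, 9f79774, a105c3e, a214d50, f311152} — 8 commits.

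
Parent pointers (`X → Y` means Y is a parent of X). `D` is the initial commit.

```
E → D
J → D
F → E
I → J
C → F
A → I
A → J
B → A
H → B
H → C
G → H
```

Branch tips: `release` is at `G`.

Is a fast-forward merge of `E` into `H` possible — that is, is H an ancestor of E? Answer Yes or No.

A fast-forward from H to E is possible iff H is an ancestor of E.
Ancestors of E: {D, E}.
H is not among them, so fast-forward is not possible.

No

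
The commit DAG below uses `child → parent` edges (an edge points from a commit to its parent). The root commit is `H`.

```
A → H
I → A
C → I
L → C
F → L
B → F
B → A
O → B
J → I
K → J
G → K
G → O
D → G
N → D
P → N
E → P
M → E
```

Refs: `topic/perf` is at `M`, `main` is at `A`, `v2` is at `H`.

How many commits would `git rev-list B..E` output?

Reachable from E: {A, B, C, D, E, F, G, H, I, J, K, L, N, O, P}.
Reachable from B: {A, B, C, F, H, I, L}.
In E's history but not B's: {D, E, G, J, K, N, O, P} — 8 commits.

8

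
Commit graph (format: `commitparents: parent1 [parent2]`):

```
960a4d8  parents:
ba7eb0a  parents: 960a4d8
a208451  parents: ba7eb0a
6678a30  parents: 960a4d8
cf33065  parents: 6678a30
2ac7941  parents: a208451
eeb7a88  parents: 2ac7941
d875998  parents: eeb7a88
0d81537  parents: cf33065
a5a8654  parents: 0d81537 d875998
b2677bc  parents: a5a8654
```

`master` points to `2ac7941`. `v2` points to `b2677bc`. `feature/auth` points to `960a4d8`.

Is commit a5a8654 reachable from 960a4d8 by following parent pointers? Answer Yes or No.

No

Ancestors of 960a4d8: {960a4d8}.
a5a8654 is not in that set, so it is not an ancestor of 960a4d8.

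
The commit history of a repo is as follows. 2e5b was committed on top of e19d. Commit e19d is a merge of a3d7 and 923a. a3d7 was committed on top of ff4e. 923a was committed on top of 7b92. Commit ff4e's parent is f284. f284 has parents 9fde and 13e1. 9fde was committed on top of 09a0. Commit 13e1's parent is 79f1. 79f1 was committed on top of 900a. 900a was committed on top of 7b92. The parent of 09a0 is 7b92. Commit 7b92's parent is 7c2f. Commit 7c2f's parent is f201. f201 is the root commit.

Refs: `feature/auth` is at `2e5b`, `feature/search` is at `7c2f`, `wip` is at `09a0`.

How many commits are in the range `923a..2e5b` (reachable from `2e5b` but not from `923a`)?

Reachable from 2e5b: {09a0, 13e1, 2e5b, 79f1, 7b92, 7c2f, 900a, 923a, 9fde, a3d7, e19d, f201, f284, ff4e}.
Reachable from 923a: {7b92, 7c2f, 923a, f201}.
In 2e5b's history but not 923a's: {09a0, 13e1, 2e5b, 79f1, 900a, 9fde, a3d7, e19d, f284, ff4e} — 10 commits.

10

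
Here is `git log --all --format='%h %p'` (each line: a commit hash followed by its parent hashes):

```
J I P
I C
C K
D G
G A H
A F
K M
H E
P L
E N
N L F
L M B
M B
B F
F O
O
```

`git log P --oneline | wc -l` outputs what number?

6

Walking parent pointers from P: reachable set = {B, F, L, M, O, P}.
That is 6 commits.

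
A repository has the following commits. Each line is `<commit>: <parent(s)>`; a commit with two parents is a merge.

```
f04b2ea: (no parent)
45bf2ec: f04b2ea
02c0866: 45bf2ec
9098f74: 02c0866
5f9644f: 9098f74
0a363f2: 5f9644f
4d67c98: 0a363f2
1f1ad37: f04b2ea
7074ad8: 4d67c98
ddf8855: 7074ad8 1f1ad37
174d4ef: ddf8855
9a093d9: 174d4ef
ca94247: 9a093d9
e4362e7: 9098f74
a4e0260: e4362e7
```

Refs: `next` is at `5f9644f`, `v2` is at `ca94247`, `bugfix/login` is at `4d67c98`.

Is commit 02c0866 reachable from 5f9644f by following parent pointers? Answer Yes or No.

Ancestors of 5f9644f (commits reachable by following parents): {02c0866, 45bf2ec, 5f9644f, 9098f74, f04b2ea}.
02c0866 is in that set, so it is an ancestor of 5f9644f.

Yes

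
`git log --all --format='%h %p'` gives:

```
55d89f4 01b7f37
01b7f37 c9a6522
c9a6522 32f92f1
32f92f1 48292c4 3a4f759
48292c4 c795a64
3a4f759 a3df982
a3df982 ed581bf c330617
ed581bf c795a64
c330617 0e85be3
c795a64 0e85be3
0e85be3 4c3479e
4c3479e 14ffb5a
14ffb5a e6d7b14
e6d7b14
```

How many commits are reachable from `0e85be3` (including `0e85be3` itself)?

Walking parent pointers from 0e85be3: reachable set = {0e85be3, 14ffb5a, 4c3479e, e6d7b14}.
That is 4 commits.

4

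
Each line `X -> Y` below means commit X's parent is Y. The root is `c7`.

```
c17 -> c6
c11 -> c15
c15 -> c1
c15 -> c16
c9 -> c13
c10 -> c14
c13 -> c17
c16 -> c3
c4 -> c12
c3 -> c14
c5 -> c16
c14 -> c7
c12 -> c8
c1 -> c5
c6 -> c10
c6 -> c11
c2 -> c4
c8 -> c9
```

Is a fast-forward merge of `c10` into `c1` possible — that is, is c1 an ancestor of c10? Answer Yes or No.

A fast-forward from c1 to c10 is possible iff c1 is an ancestor of c10.
Ancestors of c10: {c10, c14, c7}.
c1 is not among them, so fast-forward is not possible.

No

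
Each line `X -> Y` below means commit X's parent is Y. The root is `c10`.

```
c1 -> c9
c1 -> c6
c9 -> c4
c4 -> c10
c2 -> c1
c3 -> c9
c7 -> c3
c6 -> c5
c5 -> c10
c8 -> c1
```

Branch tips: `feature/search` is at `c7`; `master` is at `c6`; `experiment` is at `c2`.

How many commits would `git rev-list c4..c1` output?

Reachable from c1: {c1, c10, c4, c5, c6, c9}.
Reachable from c4: {c10, c4}.
In c1's history but not c4's: {c1, c5, c6, c9} — 4 commits.

4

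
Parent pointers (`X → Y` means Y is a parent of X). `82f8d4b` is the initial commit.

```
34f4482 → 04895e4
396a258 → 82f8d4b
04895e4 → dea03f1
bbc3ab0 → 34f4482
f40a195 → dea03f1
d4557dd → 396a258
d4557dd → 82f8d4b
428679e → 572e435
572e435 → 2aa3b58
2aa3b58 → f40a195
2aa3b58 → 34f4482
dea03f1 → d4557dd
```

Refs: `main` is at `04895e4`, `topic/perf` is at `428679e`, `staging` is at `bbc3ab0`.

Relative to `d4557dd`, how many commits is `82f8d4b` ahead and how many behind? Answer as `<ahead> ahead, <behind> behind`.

Reachable from 82f8d4b: {82f8d4b}.
Reachable from d4557dd: {396a258, 82f8d4b, d4557dd}.
Only in 82f8d4b's history (ahead): {} — 0.
Only in d4557dd's history (behind): {396a258, d4557dd} — 2.

0 ahead, 2 behind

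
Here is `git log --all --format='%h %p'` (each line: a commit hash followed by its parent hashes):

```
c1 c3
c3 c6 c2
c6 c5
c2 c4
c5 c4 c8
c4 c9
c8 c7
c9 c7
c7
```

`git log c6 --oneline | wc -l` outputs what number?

Walking parent pointers from c6: reachable set = {c4, c5, c6, c7, c8, c9}.
That is 6 commits.

6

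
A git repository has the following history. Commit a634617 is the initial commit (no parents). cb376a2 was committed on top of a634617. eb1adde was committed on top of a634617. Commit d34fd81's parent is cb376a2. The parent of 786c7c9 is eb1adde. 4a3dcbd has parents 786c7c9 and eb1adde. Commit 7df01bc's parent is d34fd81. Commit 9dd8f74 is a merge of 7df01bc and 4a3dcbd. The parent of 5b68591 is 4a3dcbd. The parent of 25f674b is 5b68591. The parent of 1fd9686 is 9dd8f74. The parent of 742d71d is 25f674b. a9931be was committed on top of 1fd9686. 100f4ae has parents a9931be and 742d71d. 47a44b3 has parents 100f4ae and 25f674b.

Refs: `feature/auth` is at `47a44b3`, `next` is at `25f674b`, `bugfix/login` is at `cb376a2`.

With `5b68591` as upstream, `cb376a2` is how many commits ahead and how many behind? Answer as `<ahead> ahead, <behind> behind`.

Reachable from cb376a2: {a634617, cb376a2}.
Reachable from 5b68591: {4a3dcbd, 5b68591, 786c7c9, a634617, eb1adde}.
Only in cb376a2's history (ahead): {cb376a2} — 1.
Only in 5b68591's history (behind): {4a3dcbd, 5b68591, 786c7c9, eb1adde} — 4.

1 ahead, 4 behind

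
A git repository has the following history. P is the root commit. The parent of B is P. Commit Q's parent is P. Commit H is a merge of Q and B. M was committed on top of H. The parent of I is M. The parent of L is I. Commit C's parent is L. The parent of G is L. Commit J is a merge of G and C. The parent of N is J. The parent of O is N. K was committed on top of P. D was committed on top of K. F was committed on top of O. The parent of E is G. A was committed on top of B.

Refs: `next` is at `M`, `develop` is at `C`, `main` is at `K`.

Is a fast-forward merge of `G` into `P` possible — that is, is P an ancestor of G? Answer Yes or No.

Yes

A fast-forward from P to G is possible iff P is an ancestor of G.
Ancestors of G: {B, G, H, I, L, M, P, Q}.
P is among them, so fast-forward is possible.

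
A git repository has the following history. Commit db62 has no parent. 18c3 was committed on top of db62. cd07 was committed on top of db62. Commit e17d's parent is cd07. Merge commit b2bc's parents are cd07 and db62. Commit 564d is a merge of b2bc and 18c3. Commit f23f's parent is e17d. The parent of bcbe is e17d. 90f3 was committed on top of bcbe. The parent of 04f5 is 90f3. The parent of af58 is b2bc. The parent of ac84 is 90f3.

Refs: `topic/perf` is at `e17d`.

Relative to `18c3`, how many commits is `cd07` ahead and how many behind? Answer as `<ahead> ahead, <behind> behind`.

1 ahead, 1 behind

Reachable from cd07: {cd07, db62}.
Reachable from 18c3: {18c3, db62}.
Only in cd07's history (ahead): {cd07} — 1.
Only in 18c3's history (behind): {18c3} — 1.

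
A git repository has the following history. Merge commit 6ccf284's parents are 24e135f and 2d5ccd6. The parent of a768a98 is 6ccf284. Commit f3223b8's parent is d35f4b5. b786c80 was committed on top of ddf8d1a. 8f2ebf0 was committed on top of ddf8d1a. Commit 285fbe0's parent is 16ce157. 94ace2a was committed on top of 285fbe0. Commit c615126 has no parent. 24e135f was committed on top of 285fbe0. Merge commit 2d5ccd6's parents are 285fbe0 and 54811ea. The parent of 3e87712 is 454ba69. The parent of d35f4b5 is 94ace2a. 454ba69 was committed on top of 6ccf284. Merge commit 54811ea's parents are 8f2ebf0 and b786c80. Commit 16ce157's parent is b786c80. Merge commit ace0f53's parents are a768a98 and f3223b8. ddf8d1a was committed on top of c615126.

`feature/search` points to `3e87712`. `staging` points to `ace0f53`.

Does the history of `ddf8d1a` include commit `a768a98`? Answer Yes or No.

Ancestors of ddf8d1a: {c615126, ddf8d1a}.
a768a98 is not in that set, so it is not an ancestor of ddf8d1a.

No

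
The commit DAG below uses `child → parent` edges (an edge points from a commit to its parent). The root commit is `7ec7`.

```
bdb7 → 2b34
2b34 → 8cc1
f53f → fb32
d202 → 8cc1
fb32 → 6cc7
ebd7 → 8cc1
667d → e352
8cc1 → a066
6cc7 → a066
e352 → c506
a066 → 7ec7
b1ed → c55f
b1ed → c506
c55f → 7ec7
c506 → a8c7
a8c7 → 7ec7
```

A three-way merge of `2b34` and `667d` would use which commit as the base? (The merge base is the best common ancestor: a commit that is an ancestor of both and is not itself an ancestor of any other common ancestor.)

7ec7

Ancestors of 2b34: {2b34, 7ec7, 8cc1, a066}.
Ancestors of 667d: {667d, 7ec7, a8c7, c506, e352}.
Common ancestors: {7ec7}.
The only common ancestor is 7ec7, so it is the merge base.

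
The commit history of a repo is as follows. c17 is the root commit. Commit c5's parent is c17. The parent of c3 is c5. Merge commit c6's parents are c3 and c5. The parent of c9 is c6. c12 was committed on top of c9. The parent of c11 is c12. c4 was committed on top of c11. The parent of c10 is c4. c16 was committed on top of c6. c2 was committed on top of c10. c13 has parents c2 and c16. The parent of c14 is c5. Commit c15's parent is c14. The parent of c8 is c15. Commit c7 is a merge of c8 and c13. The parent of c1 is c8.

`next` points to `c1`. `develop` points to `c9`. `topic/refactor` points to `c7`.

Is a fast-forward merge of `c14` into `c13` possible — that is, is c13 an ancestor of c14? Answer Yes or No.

A fast-forward from c13 to c14 is possible iff c13 is an ancestor of c14.
Ancestors of c14: {c14, c17, c5}.
c13 is not among them, so fast-forward is not possible.

No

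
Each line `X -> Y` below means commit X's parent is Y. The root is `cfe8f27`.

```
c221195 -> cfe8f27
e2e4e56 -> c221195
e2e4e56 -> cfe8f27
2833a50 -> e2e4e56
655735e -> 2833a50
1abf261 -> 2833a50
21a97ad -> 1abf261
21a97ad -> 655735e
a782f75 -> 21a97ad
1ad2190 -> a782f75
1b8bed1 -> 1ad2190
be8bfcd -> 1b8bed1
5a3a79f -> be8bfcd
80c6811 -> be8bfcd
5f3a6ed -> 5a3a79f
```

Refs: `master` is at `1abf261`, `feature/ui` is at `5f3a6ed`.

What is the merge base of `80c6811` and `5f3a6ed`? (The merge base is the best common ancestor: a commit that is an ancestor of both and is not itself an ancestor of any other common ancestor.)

Ancestors of 80c6811: {1abf261, 1ad2190, 1b8bed1, 21a97ad, 2833a50, 655735e, 80c6811, a782f75, be8bfcd, c221195, cfe8f27, e2e4e56}.
Ancestors of 5f3a6ed: {1abf261, 1ad2190, 1b8bed1, 21a97ad, 2833a50, 5a3a79f, 5f3a6ed, 655735e, a782f75, be8bfcd, c221195, cfe8f27, e2e4e56}.
Common ancestors: {1abf261, 1ad2190, 1b8bed1, 21a97ad, 2833a50, 655735e, a782f75, be8bfcd, c221195, cfe8f27, e2e4e56}.
Among these, be8bfcd is not an ancestor of any other common ancestor — it is the merge base.

be8bfcd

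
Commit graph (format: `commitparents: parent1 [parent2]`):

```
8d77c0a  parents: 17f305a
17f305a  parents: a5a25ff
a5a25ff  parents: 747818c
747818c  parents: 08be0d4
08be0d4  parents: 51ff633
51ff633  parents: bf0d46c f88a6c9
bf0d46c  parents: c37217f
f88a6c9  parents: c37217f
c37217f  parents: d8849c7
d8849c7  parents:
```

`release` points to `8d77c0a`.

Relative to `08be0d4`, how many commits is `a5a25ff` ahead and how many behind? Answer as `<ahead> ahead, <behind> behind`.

Reachable from a5a25ff: {08be0d4, 51ff633, 747818c, a5a25ff, bf0d46c, c37217f, d8849c7, f88a6c9}.
Reachable from 08be0d4: {08be0d4, 51ff633, bf0d46c, c37217f, d8849c7, f88a6c9}.
Only in a5a25ff's history (ahead): {747818c, a5a25ff} — 2.
Only in 08be0d4's history (behind): {} — 0.

2 ahead, 0 behind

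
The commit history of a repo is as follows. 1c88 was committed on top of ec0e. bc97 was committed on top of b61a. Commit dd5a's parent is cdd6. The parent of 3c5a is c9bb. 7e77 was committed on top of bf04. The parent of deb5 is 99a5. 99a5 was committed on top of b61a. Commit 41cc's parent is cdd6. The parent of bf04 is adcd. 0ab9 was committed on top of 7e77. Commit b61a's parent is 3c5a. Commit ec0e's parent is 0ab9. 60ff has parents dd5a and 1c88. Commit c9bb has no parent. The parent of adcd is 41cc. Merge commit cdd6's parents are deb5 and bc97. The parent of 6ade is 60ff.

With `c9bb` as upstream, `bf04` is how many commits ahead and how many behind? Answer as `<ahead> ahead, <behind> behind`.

9 ahead, 0 behind

Reachable from bf04: {3c5a, 41cc, 99a5, adcd, b61a, bc97, bf04, c9bb, cdd6, deb5}.
Reachable from c9bb: {c9bb}.
Only in bf04's history (ahead): {3c5a, 41cc, 99a5, adcd, b61a, bc97, bf04, cdd6, deb5} — 9.
Only in c9bb's history (behind): {} — 0.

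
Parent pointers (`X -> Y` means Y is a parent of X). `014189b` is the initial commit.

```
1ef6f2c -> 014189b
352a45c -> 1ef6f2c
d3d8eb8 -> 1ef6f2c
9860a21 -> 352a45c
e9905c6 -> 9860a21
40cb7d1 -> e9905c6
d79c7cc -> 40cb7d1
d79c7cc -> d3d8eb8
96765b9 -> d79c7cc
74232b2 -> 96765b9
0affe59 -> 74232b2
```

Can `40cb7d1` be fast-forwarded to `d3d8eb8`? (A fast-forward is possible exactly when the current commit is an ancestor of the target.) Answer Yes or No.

A fast-forward from 40cb7d1 to d3d8eb8 is possible iff 40cb7d1 is an ancestor of d3d8eb8.
Ancestors of d3d8eb8: {014189b, 1ef6f2c, d3d8eb8}.
40cb7d1 is not among them, so fast-forward is not possible.

No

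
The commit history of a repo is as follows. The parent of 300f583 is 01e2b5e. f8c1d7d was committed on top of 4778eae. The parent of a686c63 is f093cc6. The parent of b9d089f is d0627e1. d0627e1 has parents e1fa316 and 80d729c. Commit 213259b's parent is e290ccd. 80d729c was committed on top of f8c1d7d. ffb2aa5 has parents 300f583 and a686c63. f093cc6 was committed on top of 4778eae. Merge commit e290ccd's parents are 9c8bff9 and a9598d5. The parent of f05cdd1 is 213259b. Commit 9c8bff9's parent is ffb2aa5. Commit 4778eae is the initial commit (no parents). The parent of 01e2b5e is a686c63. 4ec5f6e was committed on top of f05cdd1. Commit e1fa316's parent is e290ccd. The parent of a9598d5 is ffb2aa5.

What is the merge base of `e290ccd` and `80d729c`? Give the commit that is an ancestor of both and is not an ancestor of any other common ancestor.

4778eae

Ancestors of e290ccd: {01e2b5e, 300f583, 4778eae, 9c8bff9, a686c63, a9598d5, e290ccd, f093cc6, ffb2aa5}.
Ancestors of 80d729c: {4778eae, 80d729c, f8c1d7d}.
Common ancestors: {4778eae}.
The only common ancestor is 4778eae, so it is the merge base.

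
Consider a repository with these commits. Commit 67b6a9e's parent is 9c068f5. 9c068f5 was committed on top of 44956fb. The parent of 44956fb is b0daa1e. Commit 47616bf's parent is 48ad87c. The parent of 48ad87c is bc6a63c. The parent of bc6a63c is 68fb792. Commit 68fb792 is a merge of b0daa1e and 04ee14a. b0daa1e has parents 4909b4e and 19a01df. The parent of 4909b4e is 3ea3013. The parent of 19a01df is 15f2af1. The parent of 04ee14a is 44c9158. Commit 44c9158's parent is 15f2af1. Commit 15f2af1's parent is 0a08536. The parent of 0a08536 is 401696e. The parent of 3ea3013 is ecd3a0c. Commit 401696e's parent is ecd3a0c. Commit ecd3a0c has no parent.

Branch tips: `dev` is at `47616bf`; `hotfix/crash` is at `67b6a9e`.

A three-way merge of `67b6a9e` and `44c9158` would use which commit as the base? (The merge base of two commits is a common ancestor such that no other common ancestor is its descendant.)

15f2af1

Ancestors of 67b6a9e: {0a08536, 15f2af1, 19a01df, 3ea3013, 401696e, 44956fb, 4909b4e, 67b6a9e, 9c068f5, b0daa1e, ecd3a0c}.
Ancestors of 44c9158: {0a08536, 15f2af1, 401696e, 44c9158, ecd3a0c}.
Common ancestors: {0a08536, 15f2af1, 401696e, ecd3a0c}.
Among these, 15f2af1 is not an ancestor of any other common ancestor — it is the merge base.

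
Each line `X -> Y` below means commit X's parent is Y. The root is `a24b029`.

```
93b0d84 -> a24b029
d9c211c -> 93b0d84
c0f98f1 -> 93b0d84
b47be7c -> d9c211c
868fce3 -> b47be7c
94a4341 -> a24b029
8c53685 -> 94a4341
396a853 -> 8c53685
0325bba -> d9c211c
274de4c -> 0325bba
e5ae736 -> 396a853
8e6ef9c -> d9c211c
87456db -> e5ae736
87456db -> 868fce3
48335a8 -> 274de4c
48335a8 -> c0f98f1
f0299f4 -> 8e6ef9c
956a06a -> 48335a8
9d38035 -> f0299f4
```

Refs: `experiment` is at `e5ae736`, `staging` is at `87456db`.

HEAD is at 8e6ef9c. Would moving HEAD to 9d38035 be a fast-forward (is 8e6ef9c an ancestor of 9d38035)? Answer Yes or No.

A fast-forward from 8e6ef9c to 9d38035 is possible iff 8e6ef9c is an ancestor of 9d38035.
Ancestors of 9d38035: {8e6ef9c, 93b0d84, 9d38035, a24b029, d9c211c, f0299f4}.
8e6ef9c is among them, so fast-forward is possible.

Yes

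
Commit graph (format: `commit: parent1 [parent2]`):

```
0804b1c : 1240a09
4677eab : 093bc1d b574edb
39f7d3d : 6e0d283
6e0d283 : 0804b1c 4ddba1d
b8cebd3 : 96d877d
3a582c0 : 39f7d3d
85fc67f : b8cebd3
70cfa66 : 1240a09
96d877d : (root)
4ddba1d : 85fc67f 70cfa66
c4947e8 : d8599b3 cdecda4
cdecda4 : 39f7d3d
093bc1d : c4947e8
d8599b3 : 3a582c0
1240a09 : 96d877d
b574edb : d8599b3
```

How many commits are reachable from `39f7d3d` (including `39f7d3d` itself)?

Walking parent pointers from 39f7d3d: reachable set = {0804b1c, 1240a09, 39f7d3d, 4ddba1d, 6e0d283, 70cfa66, 85fc67f, 96d877d, b8cebd3}.
That is 9 commits.

9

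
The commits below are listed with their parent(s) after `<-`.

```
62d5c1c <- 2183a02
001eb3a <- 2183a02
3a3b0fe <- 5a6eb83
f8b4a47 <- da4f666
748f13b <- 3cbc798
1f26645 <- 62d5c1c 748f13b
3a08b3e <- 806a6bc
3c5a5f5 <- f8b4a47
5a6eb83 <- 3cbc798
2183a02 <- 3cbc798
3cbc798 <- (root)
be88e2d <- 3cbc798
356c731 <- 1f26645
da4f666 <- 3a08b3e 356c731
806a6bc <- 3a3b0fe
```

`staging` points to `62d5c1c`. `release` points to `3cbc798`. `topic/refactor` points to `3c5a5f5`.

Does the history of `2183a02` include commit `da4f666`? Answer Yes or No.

No

Ancestors of 2183a02: {2183a02, 3cbc798}.
da4f666 is not in that set, so it is not an ancestor of 2183a02.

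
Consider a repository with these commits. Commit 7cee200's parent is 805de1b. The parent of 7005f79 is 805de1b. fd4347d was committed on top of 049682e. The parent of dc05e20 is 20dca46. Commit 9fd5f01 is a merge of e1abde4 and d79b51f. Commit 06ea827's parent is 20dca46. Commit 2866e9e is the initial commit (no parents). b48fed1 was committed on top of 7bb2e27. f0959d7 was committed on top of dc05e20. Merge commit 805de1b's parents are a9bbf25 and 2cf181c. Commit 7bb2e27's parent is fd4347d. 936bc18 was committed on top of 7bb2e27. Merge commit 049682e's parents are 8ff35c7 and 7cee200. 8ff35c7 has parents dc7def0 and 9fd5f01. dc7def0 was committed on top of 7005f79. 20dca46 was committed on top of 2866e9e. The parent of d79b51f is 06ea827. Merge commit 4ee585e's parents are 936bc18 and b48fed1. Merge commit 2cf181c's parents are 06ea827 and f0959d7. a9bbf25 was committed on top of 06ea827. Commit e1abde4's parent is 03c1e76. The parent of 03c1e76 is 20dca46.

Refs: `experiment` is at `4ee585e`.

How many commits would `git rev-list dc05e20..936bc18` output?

Reachable from 936bc18: {03c1e76, 049682e, 06ea827, 20dca46, 2866e9e, 2cf181c, 7005f79, 7bb2e27, 7cee200, 805de1b, 8ff35c7, 936bc18, 9fd5f01, a9bbf25, d79b51f, dc05e20, dc7def0, e1abde4, f0959d7, fd4347d}.
Reachable from dc05e20: {20dca46, 2866e9e, dc05e20}.
In 936bc18's history but not dc05e20's: {03c1e76, 049682e, 06ea827, 2cf181c, 7005f79, 7bb2e27, 7cee200, 805de1b, 8ff35c7, 936bc18, 9fd5f01, a9bbf25, d79b51f, dc7def0, e1abde4, f0959d7, fd4347d} — 17 commits.

17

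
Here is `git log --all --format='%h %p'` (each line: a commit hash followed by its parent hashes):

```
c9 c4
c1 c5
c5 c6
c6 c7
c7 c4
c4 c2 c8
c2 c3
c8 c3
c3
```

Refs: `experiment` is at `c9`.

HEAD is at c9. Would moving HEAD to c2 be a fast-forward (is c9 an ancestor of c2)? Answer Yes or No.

A fast-forward from c9 to c2 is possible iff c9 is an ancestor of c2.
Ancestors of c2: {c2, c3}.
c9 is not among them, so fast-forward is not possible.

No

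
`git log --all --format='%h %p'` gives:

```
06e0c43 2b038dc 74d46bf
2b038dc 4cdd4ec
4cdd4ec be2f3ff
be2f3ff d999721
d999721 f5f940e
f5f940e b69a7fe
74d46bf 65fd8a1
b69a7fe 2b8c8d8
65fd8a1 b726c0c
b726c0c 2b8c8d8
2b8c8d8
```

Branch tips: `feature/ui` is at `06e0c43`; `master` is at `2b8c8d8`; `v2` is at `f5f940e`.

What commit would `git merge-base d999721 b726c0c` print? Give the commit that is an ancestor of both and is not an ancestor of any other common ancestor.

Ancestors of d999721: {2b8c8d8, b69a7fe, d999721, f5f940e}.
Ancestors of b726c0c: {2b8c8d8, b726c0c}.
Common ancestors: {2b8c8d8}.
The only common ancestor is 2b8c8d8, so it is the merge base.

2b8c8d8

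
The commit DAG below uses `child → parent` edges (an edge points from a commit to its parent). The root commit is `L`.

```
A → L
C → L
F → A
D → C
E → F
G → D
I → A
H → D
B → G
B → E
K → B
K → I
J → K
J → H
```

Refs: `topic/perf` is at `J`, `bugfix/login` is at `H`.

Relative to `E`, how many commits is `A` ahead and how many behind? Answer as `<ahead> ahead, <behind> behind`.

Reachable from A: {A, L}.
Reachable from E: {A, E, F, L}.
Only in A's history (ahead): {} — 0.
Only in E's history (behind): {E, F} — 2.

0 ahead, 2 behind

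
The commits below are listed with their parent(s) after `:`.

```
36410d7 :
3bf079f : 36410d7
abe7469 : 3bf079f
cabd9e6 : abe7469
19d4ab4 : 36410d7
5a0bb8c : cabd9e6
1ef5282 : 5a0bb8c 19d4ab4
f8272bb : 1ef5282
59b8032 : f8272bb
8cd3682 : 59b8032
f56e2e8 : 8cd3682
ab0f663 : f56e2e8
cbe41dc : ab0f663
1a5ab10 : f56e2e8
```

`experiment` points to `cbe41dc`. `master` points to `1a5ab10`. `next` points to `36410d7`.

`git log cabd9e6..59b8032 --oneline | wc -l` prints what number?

Reachable from 59b8032: {19d4ab4, 1ef5282, 36410d7, 3bf079f, 59b8032, 5a0bb8c, abe7469, cabd9e6, f8272bb}.
Reachable from cabd9e6: {36410d7, 3bf079f, abe7469, cabd9e6}.
In 59b8032's history but not cabd9e6's: {19d4ab4, 1ef5282, 59b8032, 5a0bb8c, f8272bb} — 5 commits.

5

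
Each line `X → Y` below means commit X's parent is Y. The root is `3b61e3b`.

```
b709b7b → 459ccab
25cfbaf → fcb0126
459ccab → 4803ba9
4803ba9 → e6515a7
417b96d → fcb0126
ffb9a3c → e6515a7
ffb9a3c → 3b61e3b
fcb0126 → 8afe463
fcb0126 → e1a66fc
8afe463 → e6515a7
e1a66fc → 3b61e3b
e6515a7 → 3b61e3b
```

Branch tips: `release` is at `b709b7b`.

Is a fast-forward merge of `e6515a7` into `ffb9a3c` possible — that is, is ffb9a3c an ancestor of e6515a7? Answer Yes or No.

No

A fast-forward from ffb9a3c to e6515a7 is possible iff ffb9a3c is an ancestor of e6515a7.
Ancestors of e6515a7: {3b61e3b, e6515a7}.
ffb9a3c is not among them, so fast-forward is not possible.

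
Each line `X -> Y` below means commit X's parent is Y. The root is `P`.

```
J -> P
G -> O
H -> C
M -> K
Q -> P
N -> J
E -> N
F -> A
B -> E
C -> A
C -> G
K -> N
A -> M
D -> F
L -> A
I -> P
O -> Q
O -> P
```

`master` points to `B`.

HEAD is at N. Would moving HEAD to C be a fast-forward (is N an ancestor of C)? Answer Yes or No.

Yes

A fast-forward from N to C is possible iff N is an ancestor of C.
Ancestors of C: {A, C, G, J, K, M, N, O, P, Q}.
N is among them, so fast-forward is possible.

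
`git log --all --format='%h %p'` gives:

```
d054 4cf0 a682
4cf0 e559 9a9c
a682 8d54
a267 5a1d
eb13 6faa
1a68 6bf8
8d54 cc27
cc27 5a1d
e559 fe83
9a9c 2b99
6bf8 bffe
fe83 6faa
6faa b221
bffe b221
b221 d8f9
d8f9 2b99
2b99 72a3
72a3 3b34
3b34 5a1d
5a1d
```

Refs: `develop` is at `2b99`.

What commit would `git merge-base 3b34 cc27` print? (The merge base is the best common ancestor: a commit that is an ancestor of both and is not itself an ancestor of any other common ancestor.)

5a1d

Ancestors of 3b34: {3b34, 5a1d}.
Ancestors of cc27: {5a1d, cc27}.
Common ancestors: {5a1d}.
The only common ancestor is 5a1d, so it is the merge base.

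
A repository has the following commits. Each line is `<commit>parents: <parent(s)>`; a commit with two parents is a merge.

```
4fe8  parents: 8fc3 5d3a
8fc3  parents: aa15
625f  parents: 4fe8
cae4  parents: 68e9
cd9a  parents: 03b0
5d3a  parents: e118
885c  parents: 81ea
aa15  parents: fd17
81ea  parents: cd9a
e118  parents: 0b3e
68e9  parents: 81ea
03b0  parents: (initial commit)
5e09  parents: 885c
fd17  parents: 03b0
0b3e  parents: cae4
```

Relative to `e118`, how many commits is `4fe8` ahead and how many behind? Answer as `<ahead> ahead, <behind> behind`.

Reachable from 4fe8: {03b0, 0b3e, 4fe8, 5d3a, 68e9, 81ea, 8fc3, aa15, cae4, cd9a, e118, fd17}.
Reachable from e118: {03b0, 0b3e, 68e9, 81ea, cae4, cd9a, e118}.
Only in 4fe8's history (ahead): {4fe8, 5d3a, 8fc3, aa15, fd17} — 5.
Only in e118's history (behind): {} — 0.

5 ahead, 0 behind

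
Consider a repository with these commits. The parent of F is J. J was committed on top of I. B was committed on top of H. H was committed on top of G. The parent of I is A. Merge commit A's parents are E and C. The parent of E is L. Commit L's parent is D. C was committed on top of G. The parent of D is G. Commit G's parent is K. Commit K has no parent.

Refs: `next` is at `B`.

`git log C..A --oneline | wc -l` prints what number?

4

Reachable from A: {A, C, D, E, G, K, L}.
Reachable from C: {C, G, K}.
In A's history but not C's: {A, D, E, L} — 4 commits.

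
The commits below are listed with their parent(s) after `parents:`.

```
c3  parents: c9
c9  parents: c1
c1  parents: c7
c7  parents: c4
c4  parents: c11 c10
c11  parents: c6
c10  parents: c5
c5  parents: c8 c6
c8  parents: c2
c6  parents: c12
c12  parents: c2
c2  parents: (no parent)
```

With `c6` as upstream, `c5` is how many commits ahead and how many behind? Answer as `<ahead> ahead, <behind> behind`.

Reachable from c5: {c12, c2, c5, c6, c8}.
Reachable from c6: {c12, c2, c6}.
Only in c5's history (ahead): {c5, c8} — 2.
Only in c6's history (behind): {} — 0.

2 ahead, 0 behind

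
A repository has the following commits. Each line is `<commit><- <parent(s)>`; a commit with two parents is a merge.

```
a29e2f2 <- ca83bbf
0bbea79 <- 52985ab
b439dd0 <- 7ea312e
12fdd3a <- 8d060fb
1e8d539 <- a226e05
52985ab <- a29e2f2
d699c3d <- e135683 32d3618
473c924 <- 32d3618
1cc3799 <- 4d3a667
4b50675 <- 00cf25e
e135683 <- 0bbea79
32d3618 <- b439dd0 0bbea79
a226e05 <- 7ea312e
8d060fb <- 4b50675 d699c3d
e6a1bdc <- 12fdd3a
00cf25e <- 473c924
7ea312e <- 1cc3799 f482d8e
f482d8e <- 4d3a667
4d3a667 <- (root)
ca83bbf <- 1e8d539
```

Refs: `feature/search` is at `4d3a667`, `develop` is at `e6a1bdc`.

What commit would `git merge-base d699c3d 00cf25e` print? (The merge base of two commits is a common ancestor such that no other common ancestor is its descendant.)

Ancestors of d699c3d: {0bbea79, 1cc3799, 1e8d539, 32d3618, 4d3a667, 52985ab, 7ea312e, a226e05, a29e2f2, b439dd0, ca83bbf, d699c3d, e135683, f482d8e}.
Ancestors of 00cf25e: {00cf25e, 0bbea79, 1cc3799, 1e8d539, 32d3618, 473c924, 4d3a667, 52985ab, 7ea312e, a226e05, a29e2f2, b439dd0, ca83bbf, f482d8e}.
Common ancestors: {0bbea79, 1cc3799, 1e8d539, 32d3618, 4d3a667, 52985ab, 7ea312e, a226e05, a29e2f2, b439dd0, ca83bbf, f482d8e}.
Among these, 32d3618 is not an ancestor of any other common ancestor — it is the merge base.

32d3618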